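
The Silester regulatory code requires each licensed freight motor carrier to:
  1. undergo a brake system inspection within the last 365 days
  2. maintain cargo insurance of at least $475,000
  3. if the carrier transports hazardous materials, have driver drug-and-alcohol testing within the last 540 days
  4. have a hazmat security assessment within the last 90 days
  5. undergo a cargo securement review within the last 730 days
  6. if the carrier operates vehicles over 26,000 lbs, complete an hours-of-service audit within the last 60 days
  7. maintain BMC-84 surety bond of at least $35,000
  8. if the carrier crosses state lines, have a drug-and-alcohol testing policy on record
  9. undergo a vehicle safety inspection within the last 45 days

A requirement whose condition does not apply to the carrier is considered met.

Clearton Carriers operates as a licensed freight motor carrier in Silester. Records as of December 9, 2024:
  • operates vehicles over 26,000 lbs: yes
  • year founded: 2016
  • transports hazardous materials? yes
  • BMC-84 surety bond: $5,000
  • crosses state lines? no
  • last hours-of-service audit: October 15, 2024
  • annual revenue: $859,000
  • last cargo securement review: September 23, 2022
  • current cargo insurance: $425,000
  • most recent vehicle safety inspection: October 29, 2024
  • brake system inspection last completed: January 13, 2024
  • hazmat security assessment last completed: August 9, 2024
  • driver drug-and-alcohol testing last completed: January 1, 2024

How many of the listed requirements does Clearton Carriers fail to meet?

4

1. brake system inspection 331 days ago vs limit 365 → met
2. cargo insurance $425,000 < $475,000 → not met
3. condition 'transports hazardous materials' holds; driver drug-and-alcohol testing 343 days ago vs limit 540 → met
4. hazmat security assessment 122 days ago vs limit 90 → not met
5. cargo securement review 808 days ago vs limit 730 → not met
6. condition 'operates vehicles over 26,000 lbs' holds; hours-of-service audit 55 days ago vs limit 60 → met
7. BMC-84 surety bond $5,000 < $35,000 → not met
8. condition 'crosses state lines' does not hold → requirement n/a → met
9. vehicle safety inspection 41 days ago vs limit 45 → met
Not met: 4 of 9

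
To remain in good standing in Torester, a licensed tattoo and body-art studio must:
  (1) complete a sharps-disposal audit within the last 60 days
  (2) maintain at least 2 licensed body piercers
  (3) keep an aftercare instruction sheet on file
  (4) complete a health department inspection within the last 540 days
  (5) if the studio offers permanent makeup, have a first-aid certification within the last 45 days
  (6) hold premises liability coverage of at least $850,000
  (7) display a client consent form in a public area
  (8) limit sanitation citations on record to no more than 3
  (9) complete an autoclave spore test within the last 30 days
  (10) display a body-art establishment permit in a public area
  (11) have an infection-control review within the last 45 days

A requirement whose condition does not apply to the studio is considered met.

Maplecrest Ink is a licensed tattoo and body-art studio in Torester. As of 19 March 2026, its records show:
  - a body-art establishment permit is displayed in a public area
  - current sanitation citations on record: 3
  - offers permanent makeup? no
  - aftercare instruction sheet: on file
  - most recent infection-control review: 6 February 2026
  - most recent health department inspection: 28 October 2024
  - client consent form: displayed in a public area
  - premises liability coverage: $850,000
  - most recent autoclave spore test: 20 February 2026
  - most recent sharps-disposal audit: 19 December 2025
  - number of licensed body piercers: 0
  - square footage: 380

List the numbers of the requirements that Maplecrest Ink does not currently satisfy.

1, 2

1. sharps-disposal audit 90 days ago vs limit 60 → not met
2. licensed body piercers 0 < 2 → not met
3. aftercare instruction sheet present → met
4. health department inspection 507 days ago vs limit 540 → met
5. condition 'offers permanent makeup' does not hold → requirement n/a → met
6. premises liability coverage $850,000 ≥ $850,000 → met
7. client consent form present → met
8. sanitation citations on record 3 ≤ 3 → met
9. autoclave spore test 27 days ago vs limit 30 → met
10. body-art establishment permit present → met
11. infection-control review 41 days ago vs limit 45 → met
Not met: 1, 2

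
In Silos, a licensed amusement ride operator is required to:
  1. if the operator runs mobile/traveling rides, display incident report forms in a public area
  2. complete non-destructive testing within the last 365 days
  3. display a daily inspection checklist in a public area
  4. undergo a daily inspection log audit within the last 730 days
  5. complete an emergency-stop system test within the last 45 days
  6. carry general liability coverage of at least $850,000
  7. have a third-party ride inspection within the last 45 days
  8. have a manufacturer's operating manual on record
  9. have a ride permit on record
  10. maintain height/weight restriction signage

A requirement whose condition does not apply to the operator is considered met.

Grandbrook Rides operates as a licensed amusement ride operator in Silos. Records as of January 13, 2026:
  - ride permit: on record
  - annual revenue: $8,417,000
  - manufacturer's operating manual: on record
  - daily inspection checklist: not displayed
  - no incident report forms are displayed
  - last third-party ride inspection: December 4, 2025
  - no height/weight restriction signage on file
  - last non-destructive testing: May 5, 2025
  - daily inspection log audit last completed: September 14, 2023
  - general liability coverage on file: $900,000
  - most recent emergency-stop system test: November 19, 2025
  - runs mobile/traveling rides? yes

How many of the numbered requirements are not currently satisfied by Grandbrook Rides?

5

1. condition 'runs mobile/traveling rides' holds; incident report forms absent → not met
2. non-destructive testing 253 days ago vs limit 365 → met
3. daily inspection checklist absent → not met
4. daily inspection log audit 852 days ago vs limit 730 → not met
5. emergency-stop system test 55 days ago vs limit 45 → not met
6. general liability coverage $900,000 ≥ $850,000 → met
7. third-party ride inspection 40 days ago vs limit 45 → met
8. manufacturer's operating manual present → met
9. ride permit present → met
10. height/weight restriction signage absent → not met
Not met: 5 of 10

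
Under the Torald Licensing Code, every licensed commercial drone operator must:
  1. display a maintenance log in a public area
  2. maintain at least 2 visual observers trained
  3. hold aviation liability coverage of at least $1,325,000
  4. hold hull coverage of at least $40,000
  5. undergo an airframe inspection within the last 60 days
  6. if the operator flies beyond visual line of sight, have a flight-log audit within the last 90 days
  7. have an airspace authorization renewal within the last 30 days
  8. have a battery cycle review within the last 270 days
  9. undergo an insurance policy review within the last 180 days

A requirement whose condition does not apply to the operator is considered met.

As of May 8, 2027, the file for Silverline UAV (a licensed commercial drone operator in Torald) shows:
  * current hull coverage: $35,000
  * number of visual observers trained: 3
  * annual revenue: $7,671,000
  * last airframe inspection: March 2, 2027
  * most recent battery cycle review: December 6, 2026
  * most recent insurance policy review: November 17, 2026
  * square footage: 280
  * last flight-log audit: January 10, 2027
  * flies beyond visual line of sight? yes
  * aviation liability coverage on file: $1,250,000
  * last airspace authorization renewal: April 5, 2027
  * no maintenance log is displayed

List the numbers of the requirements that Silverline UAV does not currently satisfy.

1, 3, 4, 5, 6, 7

1. maintenance log absent → not met
2. visual observers trained 3 ≥ 2 → met
3. aviation liability coverage $1,250,000 < $1,325,000 → not met
4. hull coverage $35,000 < $40,000 → not met
5. airframe inspection 67 days ago vs limit 60 → not met
6. condition 'flies beyond visual line of sight' holds; flight-log audit 118 days ago vs limit 90 → not met
7. airspace authorization renewal 33 days ago vs limit 30 → not met
8. battery cycle review 153 days ago vs limit 270 → met
9. insurance policy review 172 days ago vs limit 180 → met
Not met: 1, 3, 4, 5, 6, 7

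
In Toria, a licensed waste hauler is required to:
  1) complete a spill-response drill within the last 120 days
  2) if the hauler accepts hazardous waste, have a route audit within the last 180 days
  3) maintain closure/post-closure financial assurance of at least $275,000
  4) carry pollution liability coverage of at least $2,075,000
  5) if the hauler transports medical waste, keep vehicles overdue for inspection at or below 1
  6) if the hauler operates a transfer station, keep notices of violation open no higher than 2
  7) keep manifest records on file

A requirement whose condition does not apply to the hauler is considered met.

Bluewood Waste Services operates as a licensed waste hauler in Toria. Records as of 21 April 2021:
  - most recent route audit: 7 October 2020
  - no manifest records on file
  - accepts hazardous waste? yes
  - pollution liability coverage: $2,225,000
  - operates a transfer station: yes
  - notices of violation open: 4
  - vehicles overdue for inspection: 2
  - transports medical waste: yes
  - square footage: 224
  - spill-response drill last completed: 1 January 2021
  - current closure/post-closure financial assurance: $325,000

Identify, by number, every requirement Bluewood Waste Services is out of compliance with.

1. spill-response drill 110 days ago vs limit 120 → met
2. condition 'accepts hazardous waste' holds; route audit 196 days ago vs limit 180 → not met
3. closure/post-closure financial assurance $325,000 ≥ $275,000 → met
4. pollution liability coverage $2,225,000 ≥ $2,075,000 → met
5. condition 'transports medical waste' holds; vehicles overdue for inspection 2 > 1 → not met
6. condition 'operates a transfer station' holds; notices of violation open 4 > 2 → not met
7. manifest records absent → not met
Not met: 2, 5, 6, 7

2, 5, 6, 7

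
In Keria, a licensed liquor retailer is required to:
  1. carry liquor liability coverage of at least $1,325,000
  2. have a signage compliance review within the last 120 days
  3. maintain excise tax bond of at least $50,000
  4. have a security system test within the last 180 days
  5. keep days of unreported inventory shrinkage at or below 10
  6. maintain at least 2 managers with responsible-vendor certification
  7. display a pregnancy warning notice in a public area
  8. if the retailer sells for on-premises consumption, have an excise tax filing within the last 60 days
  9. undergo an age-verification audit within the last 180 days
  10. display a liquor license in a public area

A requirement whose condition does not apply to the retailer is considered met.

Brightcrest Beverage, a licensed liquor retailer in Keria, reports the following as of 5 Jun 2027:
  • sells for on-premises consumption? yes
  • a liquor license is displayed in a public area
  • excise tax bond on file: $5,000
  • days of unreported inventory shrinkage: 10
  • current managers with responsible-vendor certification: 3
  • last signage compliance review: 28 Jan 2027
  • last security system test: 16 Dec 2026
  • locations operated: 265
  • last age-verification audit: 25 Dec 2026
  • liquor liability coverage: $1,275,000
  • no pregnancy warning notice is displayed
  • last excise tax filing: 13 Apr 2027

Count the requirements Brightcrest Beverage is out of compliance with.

4

1. liquor liability coverage $1,275,000 < $1,325,000 → not met
2. signage compliance review 128 days ago vs limit 120 → not met
3. excise tax bond $5,000 < $50,000 → not met
4. security system test 171 days ago vs limit 180 → met
5. days of unreported inventory shrinkage 10 ≤ 10 → met
6. managers with responsible-vendor certification 3 ≥ 2 → met
7. pregnancy warning notice absent → not met
8. condition 'sells for on-premises consumption' holds; excise tax filing 53 days ago vs limit 60 → met
9. age-verification audit 162 days ago vs limit 180 → met
10. liquor license present → met
Not met: 4 of 10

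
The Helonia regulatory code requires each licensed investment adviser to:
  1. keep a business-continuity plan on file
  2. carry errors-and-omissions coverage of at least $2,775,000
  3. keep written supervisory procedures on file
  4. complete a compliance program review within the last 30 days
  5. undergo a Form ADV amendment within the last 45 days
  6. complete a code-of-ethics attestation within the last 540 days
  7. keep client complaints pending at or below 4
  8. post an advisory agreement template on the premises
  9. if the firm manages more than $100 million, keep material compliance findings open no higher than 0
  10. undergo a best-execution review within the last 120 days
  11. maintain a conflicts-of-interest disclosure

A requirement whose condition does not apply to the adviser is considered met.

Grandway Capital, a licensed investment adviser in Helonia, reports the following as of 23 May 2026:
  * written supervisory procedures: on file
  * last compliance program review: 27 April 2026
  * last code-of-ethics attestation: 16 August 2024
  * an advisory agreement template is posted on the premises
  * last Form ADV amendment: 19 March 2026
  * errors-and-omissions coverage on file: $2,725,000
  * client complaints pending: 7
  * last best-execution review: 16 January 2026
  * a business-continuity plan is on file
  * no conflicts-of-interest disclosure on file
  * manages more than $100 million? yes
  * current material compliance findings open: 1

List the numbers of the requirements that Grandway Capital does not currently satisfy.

2, 5, 6, 7, 9, 10, 11

1. business-continuity plan present → met
2. errors-and-omissions coverage $2,725,000 < $2,775,000 → not met
3. written supervisory procedures present → met
4. compliance program review 26 days ago vs limit 30 → met
5. Form ADV amendment 65 days ago vs limit 45 → not met
6. code-of-ethics attestation 645 days ago vs limit 540 → not met
7. client complaints pending 7 > 4 → not met
8. advisory agreement template present → met
9. condition 'manages more than $100 million' holds; material compliance findings open 1 > 0 → not met
10. best-execution review 127 days ago vs limit 120 → not met
11. conflicts-of-interest disclosure absent → not met
Not met: 2, 5, 6, 7, 9, 10, 11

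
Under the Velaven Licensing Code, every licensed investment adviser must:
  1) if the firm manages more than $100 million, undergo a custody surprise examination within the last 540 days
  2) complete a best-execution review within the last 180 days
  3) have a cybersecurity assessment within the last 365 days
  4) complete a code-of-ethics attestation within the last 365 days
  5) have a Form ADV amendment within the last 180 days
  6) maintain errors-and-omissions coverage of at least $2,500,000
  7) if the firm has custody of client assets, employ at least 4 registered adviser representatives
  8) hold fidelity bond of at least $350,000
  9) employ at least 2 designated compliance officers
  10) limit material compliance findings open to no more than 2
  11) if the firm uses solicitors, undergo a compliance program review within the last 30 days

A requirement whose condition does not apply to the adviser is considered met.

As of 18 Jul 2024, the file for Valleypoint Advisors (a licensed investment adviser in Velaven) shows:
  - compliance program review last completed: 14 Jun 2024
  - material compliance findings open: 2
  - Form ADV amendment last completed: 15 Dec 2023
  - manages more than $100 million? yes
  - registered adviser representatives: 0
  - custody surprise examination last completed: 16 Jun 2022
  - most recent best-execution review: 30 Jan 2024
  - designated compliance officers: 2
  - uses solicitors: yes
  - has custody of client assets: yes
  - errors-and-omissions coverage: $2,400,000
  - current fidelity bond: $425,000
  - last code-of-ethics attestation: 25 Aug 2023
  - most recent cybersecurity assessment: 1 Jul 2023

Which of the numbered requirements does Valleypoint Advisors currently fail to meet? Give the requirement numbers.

1. condition 'manages more than $100 million' holds; custody surprise examination 763 days ago vs limit 540 → not met
2. best-execution review 170 days ago vs limit 180 → met
3. cybersecurity assessment 383 days ago vs limit 365 → not met
4. code-of-ethics attestation 328 days ago vs limit 365 → met
5. Form ADV amendment 216 days ago vs limit 180 → not met
6. errors-and-omissions coverage $2,400,000 < $2,500,000 → not met
7. condition 'has custody of client assets' holds; registered adviser representatives 0 < 4 → not met
8. fidelity bond $425,000 ≥ $350,000 → met
9. designated compliance officers 2 ≥ 2 → met
10. material compliance findings open 2 ≤ 2 → met
11. condition 'uses solicitors' holds; compliance program review 34 days ago vs limit 30 → not met
Not met: 1, 3, 5, 6, 7, 11

1, 3, 5, 6, 7, 11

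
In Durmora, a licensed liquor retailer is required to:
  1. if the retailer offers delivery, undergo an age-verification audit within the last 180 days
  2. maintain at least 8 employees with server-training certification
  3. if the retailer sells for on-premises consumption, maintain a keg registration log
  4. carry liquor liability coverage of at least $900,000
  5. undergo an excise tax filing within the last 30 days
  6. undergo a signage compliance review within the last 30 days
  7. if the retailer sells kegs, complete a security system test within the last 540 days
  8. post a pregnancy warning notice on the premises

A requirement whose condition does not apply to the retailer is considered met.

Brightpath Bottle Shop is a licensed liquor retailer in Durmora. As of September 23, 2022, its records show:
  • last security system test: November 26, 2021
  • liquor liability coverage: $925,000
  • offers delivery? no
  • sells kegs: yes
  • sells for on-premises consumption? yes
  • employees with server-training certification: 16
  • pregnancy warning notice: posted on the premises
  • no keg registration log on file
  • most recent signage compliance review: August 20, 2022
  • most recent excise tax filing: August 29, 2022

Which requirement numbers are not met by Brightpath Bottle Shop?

3, 6

1. condition 'offers delivery' does not hold → requirement n/a → met
2. employees with server-training certification 16 ≥ 8 → met
3. condition 'sells for on-premises consumption' holds; keg registration log absent → not met
4. liquor liability coverage $925,000 ≥ $900,000 → met
5. excise tax filing 25 days ago vs limit 30 → met
6. signage compliance review 34 days ago vs limit 30 → not met
7. condition 'sells kegs' holds; security system test 301 days ago vs limit 540 → met
8. pregnancy warning notice present → met
Not met: 3, 6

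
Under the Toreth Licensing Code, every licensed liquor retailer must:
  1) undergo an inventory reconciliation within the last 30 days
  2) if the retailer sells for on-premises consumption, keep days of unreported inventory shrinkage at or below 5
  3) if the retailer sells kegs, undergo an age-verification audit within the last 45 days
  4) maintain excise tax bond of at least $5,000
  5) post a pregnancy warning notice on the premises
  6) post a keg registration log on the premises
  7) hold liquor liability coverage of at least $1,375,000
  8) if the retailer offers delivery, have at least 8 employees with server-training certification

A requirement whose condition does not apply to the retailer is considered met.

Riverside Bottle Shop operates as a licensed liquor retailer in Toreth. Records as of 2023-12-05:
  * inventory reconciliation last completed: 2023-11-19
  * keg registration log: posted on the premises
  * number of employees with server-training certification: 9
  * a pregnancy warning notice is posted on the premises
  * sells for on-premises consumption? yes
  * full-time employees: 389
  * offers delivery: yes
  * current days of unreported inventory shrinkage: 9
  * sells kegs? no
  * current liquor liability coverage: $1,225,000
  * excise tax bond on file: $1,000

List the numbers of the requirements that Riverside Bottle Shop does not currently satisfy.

1. inventory reconciliation 16 days ago vs limit 30 → met
2. condition 'sells for on-premises consumption' holds; days of unreported inventory shrinkage 9 > 5 → not met
3. condition 'sells kegs' does not hold → requirement n/a → met
4. excise tax bond $1,000 < $5,000 → not met
5. pregnancy warning notice present → met
6. keg registration log present → met
7. liquor liability coverage $1,225,000 < $1,375,000 → not met
8. condition 'offers delivery' holds; employees with server-training certification 9 ≥ 8 → met
Not met: 2, 4, 7

2, 4, 7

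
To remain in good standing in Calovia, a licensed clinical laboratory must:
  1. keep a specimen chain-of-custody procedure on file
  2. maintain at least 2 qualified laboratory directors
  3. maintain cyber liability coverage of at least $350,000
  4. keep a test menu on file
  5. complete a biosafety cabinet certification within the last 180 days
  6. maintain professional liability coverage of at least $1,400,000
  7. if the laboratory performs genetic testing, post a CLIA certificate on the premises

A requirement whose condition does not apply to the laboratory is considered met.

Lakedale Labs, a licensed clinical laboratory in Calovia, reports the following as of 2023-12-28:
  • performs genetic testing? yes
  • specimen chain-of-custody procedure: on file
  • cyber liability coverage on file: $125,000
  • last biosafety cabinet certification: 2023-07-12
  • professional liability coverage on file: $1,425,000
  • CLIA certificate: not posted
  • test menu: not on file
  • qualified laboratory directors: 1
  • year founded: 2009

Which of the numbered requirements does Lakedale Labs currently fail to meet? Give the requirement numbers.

1. specimen chain-of-custody procedure present → met
2. qualified laboratory directors 1 < 2 → not met
3. cyber liability coverage $125,000 < $350,000 → not met
4. test menu absent → not met
5. biosafety cabinet certification 169 days ago vs limit 180 → met
6. professional liability coverage $1,425,000 ≥ $1,400,000 → met
7. condition 'performs genetic testing' holds; CLIA certificate absent → not met
Not met: 2, 3, 4, 7

2, 3, 4, 7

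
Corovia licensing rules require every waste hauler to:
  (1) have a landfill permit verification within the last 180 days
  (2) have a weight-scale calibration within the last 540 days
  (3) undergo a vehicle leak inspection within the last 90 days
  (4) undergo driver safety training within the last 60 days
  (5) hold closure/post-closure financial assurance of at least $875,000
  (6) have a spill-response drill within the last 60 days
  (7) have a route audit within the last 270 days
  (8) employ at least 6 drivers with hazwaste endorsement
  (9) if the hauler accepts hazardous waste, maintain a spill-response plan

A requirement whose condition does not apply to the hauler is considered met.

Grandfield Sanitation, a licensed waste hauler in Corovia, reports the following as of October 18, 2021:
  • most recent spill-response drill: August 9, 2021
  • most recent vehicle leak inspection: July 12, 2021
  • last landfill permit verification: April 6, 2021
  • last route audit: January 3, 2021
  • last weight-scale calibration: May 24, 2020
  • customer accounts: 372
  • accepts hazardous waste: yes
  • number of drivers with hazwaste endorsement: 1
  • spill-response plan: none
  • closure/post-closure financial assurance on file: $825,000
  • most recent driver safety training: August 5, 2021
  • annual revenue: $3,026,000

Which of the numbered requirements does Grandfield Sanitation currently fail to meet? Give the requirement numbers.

1. landfill permit verification 195 days ago vs limit 180 → not met
2. weight-scale calibration 512 days ago vs limit 540 → met
3. vehicle leak inspection 98 days ago vs limit 90 → not met
4. driver safety training 74 days ago vs limit 60 → not met
5. closure/post-closure financial assurance $825,000 < $875,000 → not met
6. spill-response drill 70 days ago vs limit 60 → not met
7. route audit 288 days ago vs limit 270 → not met
8. drivers with hazwaste endorsement 1 < 6 → not met
9. condition 'accepts hazardous waste' holds; spill-response plan absent → not met
Not met: 1, 3, 4, 5, 6, 7, 8, 9

1, 3, 4, 5, 6, 7, 8, 9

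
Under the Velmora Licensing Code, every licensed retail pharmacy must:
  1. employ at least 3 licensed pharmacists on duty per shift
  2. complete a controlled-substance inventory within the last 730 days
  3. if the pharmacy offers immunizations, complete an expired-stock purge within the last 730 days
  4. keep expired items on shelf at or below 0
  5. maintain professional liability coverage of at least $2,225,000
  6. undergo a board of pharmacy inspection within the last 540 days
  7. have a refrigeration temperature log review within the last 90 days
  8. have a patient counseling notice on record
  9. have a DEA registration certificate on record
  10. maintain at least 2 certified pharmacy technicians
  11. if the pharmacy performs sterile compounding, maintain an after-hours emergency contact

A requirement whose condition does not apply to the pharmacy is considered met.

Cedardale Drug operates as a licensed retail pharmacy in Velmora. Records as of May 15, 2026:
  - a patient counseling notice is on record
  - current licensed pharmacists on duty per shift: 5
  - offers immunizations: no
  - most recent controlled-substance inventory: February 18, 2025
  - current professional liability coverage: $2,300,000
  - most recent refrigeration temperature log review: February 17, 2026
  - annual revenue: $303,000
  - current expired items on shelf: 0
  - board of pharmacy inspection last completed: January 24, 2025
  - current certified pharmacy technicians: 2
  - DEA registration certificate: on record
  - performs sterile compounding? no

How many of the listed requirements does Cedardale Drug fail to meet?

0

1. licensed pharmacists on duty per shift 5 ≥ 3 → met
2. controlled-substance inventory 451 days ago vs limit 730 → met
3. condition 'offers immunizations' does not hold → requirement n/a → met
4. expired items on shelf 0 ≤ 0 → met
5. professional liability coverage $2,300,000 ≥ $2,225,000 → met
6. board of pharmacy inspection 476 days ago vs limit 540 → met
7. refrigeration temperature log review 87 days ago vs limit 90 → met
8. patient counseling notice present → met
9. DEA registration certificate present → met
10. certified pharmacy technicians 2 ≥ 2 → met
11. condition 'performs sterile compounding' does not hold → requirement n/a → met
Not met: 0 of 11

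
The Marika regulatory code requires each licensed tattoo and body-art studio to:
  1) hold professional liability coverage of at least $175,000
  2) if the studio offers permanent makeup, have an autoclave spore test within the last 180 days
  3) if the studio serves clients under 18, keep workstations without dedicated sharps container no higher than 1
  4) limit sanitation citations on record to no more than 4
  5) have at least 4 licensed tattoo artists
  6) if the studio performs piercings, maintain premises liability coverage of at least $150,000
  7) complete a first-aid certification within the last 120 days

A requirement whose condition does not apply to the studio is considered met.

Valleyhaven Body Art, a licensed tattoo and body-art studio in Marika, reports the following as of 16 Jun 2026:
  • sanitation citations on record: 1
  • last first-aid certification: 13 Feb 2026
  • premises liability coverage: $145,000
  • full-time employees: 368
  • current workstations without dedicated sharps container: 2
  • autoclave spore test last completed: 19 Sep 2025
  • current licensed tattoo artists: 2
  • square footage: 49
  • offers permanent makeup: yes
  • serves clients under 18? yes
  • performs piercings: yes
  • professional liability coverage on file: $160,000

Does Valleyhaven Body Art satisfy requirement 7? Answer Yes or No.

7. first-aid certification 123 days ago vs limit 120 → not met

No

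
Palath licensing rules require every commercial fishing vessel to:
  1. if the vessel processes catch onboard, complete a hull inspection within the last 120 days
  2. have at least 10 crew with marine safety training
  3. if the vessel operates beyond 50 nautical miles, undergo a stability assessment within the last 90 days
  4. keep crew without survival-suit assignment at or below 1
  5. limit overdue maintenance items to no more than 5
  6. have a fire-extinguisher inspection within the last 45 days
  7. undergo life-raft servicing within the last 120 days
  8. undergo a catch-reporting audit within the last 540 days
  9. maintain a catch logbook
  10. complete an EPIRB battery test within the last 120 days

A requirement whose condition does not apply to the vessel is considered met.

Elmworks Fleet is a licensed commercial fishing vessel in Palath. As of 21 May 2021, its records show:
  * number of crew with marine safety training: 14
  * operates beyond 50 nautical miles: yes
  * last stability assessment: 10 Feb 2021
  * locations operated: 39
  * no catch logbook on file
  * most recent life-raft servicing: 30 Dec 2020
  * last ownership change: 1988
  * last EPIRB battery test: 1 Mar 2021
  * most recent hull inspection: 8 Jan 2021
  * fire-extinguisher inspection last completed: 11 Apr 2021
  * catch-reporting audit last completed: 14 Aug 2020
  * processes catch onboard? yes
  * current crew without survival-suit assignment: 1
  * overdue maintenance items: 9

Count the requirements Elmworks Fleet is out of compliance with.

5

1. condition 'processes catch onboard' holds; hull inspection 133 days ago vs limit 120 → not met
2. crew with marine safety training 14 ≥ 10 → met
3. condition 'operates beyond 50 nautical miles' holds; stability assessment 100 days ago vs limit 90 → not met
4. crew without survival-suit assignment 1 ≤ 1 → met
5. overdue maintenance items 9 > 5 → not met
6. fire-extinguisher inspection 40 days ago vs limit 45 → met
7. life-raft servicing 142 days ago vs limit 120 → not met
8. catch-reporting audit 280 days ago vs limit 540 → met
9. catch logbook absent → not met
10. EPIRB battery test 81 days ago vs limit 120 → met
Not met: 5 of 10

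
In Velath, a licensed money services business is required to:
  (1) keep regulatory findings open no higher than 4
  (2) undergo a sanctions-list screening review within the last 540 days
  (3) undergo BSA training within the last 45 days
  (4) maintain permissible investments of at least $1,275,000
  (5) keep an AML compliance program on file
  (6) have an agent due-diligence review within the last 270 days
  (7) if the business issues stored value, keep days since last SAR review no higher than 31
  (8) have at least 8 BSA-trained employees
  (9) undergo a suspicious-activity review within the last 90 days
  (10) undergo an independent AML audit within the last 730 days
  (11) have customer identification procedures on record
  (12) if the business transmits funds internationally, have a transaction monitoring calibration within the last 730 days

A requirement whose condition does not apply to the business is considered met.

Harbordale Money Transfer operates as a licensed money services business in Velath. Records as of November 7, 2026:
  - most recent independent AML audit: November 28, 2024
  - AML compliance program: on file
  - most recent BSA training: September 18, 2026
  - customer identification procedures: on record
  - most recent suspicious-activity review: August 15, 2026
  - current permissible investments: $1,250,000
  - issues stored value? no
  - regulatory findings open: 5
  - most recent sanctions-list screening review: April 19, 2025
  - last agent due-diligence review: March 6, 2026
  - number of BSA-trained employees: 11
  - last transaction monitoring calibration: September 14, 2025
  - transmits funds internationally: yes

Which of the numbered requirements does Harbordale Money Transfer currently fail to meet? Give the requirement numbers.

1. regulatory findings open 5 > 4 → not met
2. sanctions-list screening review 567 days ago vs limit 540 → not met
3. BSA training 50 days ago vs limit 45 → not met
4. permissible investments $1,250,000 < $1,275,000 → not met
5. AML compliance program present → met
6. agent due-diligence review 246 days ago vs limit 270 → met
7. condition 'issues stored value' does not hold → requirement n/a → met
8. BSA-trained employees 11 ≥ 8 → met
9. suspicious-activity review 84 days ago vs limit 90 → met
10. independent AML audit 709 days ago vs limit 730 → met
11. customer identification procedures present → met
12. condition 'transmits funds internationally' holds; transaction monitoring calibration 419 days ago vs limit 730 → met
Not met: 1, 2, 3, 4

1, 2, 3, 4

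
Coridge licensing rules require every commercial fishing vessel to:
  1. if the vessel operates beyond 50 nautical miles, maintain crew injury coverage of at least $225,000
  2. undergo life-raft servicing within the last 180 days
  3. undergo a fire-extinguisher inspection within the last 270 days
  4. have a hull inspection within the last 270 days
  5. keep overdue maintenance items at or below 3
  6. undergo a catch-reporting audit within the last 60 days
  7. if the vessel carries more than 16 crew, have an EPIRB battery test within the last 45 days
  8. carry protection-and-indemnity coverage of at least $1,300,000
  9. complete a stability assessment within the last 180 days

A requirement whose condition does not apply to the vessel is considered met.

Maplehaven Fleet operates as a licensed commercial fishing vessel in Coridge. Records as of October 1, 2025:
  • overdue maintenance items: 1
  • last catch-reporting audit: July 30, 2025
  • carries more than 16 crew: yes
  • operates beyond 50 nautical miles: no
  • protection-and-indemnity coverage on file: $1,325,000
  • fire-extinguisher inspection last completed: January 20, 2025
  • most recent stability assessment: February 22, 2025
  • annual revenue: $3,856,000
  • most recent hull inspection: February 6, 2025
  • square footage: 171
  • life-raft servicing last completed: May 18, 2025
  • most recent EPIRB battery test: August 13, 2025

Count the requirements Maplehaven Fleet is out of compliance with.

3

1. condition 'operates beyond 50 nautical miles' does not hold → requirement n/a → met
2. life-raft servicing 136 days ago vs limit 180 → met
3. fire-extinguisher inspection 254 days ago vs limit 270 → met
4. hull inspection 237 days ago vs limit 270 → met
5. overdue maintenance items 1 ≤ 3 → met
6. catch-reporting audit 63 days ago vs limit 60 → not met
7. condition 'carries more than 16 crew' holds; EPIRB battery test 49 days ago vs limit 45 → not met
8. protection-and-indemnity coverage $1,325,000 ≥ $1,300,000 → met
9. stability assessment 221 days ago vs limit 180 → not met
Not met: 3 of 9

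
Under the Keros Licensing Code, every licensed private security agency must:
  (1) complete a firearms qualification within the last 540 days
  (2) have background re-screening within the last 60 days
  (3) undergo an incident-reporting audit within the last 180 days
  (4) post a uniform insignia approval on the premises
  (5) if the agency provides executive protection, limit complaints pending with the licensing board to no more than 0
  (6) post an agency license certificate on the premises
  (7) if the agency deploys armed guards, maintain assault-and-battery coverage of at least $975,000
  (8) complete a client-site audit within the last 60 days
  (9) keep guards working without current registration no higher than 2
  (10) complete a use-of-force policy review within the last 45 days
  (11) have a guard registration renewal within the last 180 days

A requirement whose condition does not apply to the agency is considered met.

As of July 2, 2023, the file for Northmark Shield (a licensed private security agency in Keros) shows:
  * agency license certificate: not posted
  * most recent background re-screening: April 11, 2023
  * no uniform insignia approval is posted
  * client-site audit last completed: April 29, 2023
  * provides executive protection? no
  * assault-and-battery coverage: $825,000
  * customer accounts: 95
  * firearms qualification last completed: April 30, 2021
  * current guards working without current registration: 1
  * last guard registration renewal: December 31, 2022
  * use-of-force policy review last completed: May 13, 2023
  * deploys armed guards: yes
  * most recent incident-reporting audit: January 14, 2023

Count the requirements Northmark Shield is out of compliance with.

1. firearms qualification 793 days ago vs limit 540 → not met
2. background re-screening 82 days ago vs limit 60 → not met
3. incident-reporting audit 169 days ago vs limit 180 → met
4. uniform insignia approval absent → not met
5. condition 'provides executive protection' does not hold → requirement n/a → met
6. agency license certificate absent → not met
7. condition 'deploys armed guards' holds; assault-and-battery coverage $825,000 < $975,000 → not met
8. client-site audit 64 days ago vs limit 60 → not met
9. guards working without current registration 1 ≤ 2 → met
10. use-of-force policy review 50 days ago vs limit 45 → not met
11. guard registration renewal 183 days ago vs limit 180 → not met
Not met: 8 of 11

8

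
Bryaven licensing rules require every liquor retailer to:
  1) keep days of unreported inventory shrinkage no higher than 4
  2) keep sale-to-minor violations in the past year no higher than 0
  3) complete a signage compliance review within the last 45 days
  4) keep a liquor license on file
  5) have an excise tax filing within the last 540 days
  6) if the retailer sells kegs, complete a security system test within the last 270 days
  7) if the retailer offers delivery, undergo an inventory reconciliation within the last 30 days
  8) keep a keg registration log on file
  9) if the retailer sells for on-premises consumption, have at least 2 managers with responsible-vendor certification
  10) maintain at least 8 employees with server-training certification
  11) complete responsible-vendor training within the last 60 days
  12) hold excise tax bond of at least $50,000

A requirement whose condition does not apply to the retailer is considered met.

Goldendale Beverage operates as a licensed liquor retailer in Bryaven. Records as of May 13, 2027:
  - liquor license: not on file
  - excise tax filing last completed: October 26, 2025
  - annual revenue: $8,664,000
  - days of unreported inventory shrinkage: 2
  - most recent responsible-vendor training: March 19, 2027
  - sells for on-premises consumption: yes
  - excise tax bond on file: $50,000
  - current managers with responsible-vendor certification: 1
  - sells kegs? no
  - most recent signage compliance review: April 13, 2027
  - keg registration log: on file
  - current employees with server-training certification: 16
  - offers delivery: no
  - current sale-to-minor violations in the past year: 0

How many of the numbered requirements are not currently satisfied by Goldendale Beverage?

1. days of unreported inventory shrinkage 2 ≤ 4 → met
2. sale-to-minor violations in the past year 0 ≤ 0 → met
3. signage compliance review 30 days ago vs limit 45 → met
4. liquor license absent → not met
5. excise tax filing 564 days ago vs limit 540 → not met
6. condition 'sells kegs' does not hold → requirement n/a → met
7. condition 'offers delivery' does not hold → requirement n/a → met
8. keg registration log present → met
9. condition 'sells for on-premises consumption' holds; managers with responsible-vendor certification 1 < 2 → not met
10. employees with server-training certification 16 ≥ 8 → met
11. responsible-vendor training 55 days ago vs limit 60 → met
12. excise tax bond $50,000 ≥ $50,000 → met
Not met: 3 of 12

3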